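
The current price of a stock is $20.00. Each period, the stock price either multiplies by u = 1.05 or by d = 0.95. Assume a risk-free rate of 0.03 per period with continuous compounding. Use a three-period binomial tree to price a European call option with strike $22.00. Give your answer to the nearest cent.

$0.55

Risk-neutral probability p = (e^0.03 − 0.95)/(1.05 − 0.95) = 0.0805/0.1000 = 0.8045
Terminal stock prices: S_uuu = 23.15, S_uud = 20.95, S_udd = 18.95, S_ddd = 17.15
Terminal payoffs (S − K): max(1.153, 0) = 1.153, max(-1.053, 0) = 0, max(-3.047, 0) = 0, max(-4.853, 0) = 0
Node uu (S = 22.05): V_uu = e^(−0.03)·[0.8045·1.1525 + 0.1955·0.0000] = 0.8998
Node ud (S = 19.95): V_ud = e^(−0.03)·[0.8045·0.0000 + 0.1955·0.0000] = 0.0000
Node dd (S = 18.05): V_dd = e^(−0.03)·[0.8045·0.0000 + 0.1955·0.0000] = 0.0000
Node u (S = 21): V_u = e^(−0.03)·[0.8045·0.8998 + 0.1955·0.0000] = 0.7026
Node d (S = 19): V_d = e^(−0.03)·[0.8045·0.0000 + 0.1955·0.0000] = 0.0000
Node 0 (S = 20): V_0 = e^(−0.03)·[0.8045·0.7026 + 0.1955·0.0000] = 0.5485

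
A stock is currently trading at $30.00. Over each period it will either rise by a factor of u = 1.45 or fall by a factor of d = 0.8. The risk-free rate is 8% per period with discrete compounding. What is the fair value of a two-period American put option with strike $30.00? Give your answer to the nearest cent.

$3.16

Risk-neutral probability p = (1 + 0.08 − 0.8)/(1.45 − 0.8) = 0.2800/0.6500 = 0.4308
Terminal stock prices: S_uu = 63.08, S_ud = 34.8, S_dd = 19.2
Terminal payoffs (K − S): max(-33.08, 0) = 0, max(-4.8, 0) = 0, max(10.8, 0) = 10.8
Node u (S = 43.5): continuation = 1/1.08·[0.4308·0.0000 + 0.5692·0.0000] = 0.0000; exercise value = 0.0000 ≤ continuation, so V_u = 0.0000
Node d (S = 24): continuation = 1/1.08·[0.4308·0.0000 + 0.5692·10.8000] = 5.6923; exercise value = 6.0000 > continuation, so V_d = 6.0000 (exercise)
Node 0 (S = 30): continuation = 1/1.08·[0.4308·0.0000 + 0.5692·6.0000] = 3.1624; exercise value = 0.0000 ≤ continuation, so V_0 = 3.1624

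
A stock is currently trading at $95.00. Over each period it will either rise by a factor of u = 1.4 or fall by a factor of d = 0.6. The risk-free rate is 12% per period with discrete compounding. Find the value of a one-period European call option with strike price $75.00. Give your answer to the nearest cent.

Risk-neutral probability p = (1 + 0.12 − 0.6)/(1.4 − 0.6) = 0.5200/0.8000 = 0.6500
Terminal stock prices: S_u = 133, S_d = 57
Terminal payoffs (S − K): max(58, 0) = 58, max(-18, 0) = 0
Node 0 (S = 95): V_0 = 1/1.12·[0.6500·58.0000 + 0.3500·0.0000] = 33.6607

$33.66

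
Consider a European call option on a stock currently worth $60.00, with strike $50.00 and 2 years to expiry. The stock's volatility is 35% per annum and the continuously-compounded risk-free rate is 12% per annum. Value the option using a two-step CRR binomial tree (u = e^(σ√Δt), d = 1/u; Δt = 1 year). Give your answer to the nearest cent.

CRR parameters: u = e^(σ√Δt) = e^(0.35·√1) = 1.4191, d = 1/u = 0.7047
Per-period rate: rΔt = 0.12·1 = 0.12, so R = e^0.12 = 1.1275
Risk-neutral probability p = (e^0.12 − 0.7047)/(1.4191 − 0.7047) = 0.4228/0.7144 = 0.5919
Terminal stock prices: S_uu = 120.8, S_ud = 60, S_dd = 29.8
Terminal payoffs (S − K): max(70.83, 0) = 70.83, max(10, 0) = 10, max(-20.2, 0) = 0
Node u (S = 85.14): V_u = e^(−0.12)·[0.5919·70.8252 + 0.4081·10.0000] = 40.7980
Node d (S = 42.28): V_d = e^(−0.12)·[0.5919·10.0000 + 0.4081·0.0000] = 5.2493
Node 0 (S = 60): V_0 = e^(−0.12)·[0.5919·40.7980 + 0.4081·5.2493] = 23.3162

$23.32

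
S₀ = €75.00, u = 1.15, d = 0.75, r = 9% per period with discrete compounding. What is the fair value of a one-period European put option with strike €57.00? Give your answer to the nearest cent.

€0.10

Risk-neutral probability p = (1 + 0.09 − 0.75)/(1.15 − 0.75) = 0.3400/0.4000 = 0.8500
Terminal stock prices: S_u = 86.25, S_d = 56.25
Terminal payoffs (K − S): max(-29.25, 0) = 0, max(0.75, 0) = 0.75
Node 0 (S = 75): V_0 = 1/1.09·[0.8500·0.0000 + 0.1500·0.7500] = 0.1032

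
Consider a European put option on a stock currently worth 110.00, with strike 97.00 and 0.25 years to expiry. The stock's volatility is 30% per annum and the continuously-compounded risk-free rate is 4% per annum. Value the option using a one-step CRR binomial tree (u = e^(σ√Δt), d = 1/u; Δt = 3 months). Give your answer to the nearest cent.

CRR parameters: u = e^(σ√Δt) = e^(0.3·√0.25) = 1.1618, d = 1/u = 0.8607
Per-period rate: rΔt = 0.04·0.25 = 0.01, so R = e^0.01 = 1.0101
Risk-neutral probability p = (e^0.01 − 0.8607)/(1.1618 − 0.8607) = 0.1493/0.3011 = 0.4959
Terminal stock prices: S_u = 127.8, S_d = 94.68
Terminal payoffs (K − S): max(-30.8, 0) = 0, max(2.322, 0) = 2.322
Node 0 (S = 110): V_0 = e^(−0.01)·[0.4959·0.0000 + 0.5041·2.3221] = 1.1588

1.16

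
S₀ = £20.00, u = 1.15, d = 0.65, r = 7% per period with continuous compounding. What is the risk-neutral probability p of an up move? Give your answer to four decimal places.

p = 0.8450

Risk-neutral probability p = (e^0.07 − 0.65)/(1.15 − 0.65) = 0.4225/0.5000 = 0.8450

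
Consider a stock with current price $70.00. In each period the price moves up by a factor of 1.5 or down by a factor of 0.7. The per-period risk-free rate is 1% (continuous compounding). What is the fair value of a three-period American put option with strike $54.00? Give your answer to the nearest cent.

Risk-neutral probability p = (e^0.01 − 0.7)/(1.5 − 0.7) = 0.3101/0.8000 = 0.3876
Terminal stock prices: S_uuu = 236.2, S_uud = 110.2, S_udd = 51.45, S_ddd = 24.01
Terminal payoffs (K − S): max(-182.2, 0) = 0, max(-56.25, 0) = 0, max(2.55, 0) = 2.55, max(29.99, 0) = 29.99
Node uu (S = 157.5): continuation = e^(−0.01)·[0.3876·0.0000 + 0.6124·0.0000] = 0.0000; exercise value = 0.0000 ≤ continuation, so V_uu = 0.0000
Node ud (S = 73.5): continuation = e^(−0.01)·[0.3876·0.0000 + 0.6124·2.5500] = 1.5462; exercise value = 0.0000 ≤ continuation, so V_ud = 1.5462
Node dd (S = 34.3): continuation = e^(−0.01)·[0.3876·2.5500 + 0.6124·29.9900] = 19.1627; exercise value = 19.7000 > continuation, so V_dd = 19.7000 (exercise)
Node u (S = 105): continuation = e^(−0.01)·[0.3876·0.0000 + 0.6124·1.5462] = 0.9375; exercise value = 0.0000 ≤ continuation, so V_u = 0.9375
Node d (S = 49): continuation = e^(−0.01)·[0.3876·1.5462 + 0.6124·19.7000] = 12.5382; exercise value = 5.0000 ≤ continuation, so V_d = 12.5382
Node 0 (S = 70): continuation = e^(−0.01)·[0.3876·0.9375 + 0.6124·12.5382] = 7.9622; exercise value = 0.0000 ≤ continuation, so V_0 = 7.9622

$7.96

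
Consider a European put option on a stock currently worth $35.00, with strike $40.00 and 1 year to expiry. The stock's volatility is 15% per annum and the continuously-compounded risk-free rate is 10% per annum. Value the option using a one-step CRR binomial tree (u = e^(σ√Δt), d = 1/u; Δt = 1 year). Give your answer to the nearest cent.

CRR parameters: u = e^(σ√Δt) = e^(0.15·√1) = 1.1618, d = 1/u = 0.8607
Per-period rate: rΔt = 0.1·1 = 0.1, so R = e^0.1 = 1.1052
Risk-neutral probability p = (e^0.1 − 0.8607)/(1.1618 − 0.8607) = 0.2445/0.3011 = 0.8118
Terminal stock prices: S_u = 40.66, S_d = 30.12
Terminal payoffs (K − S): max(-0.6642, 0) = 0, max(9.875, 0) = 9.875
Node 0 (S = 35): V_0 = e^(−0.1)·[0.8118·0.0000 + 0.1882·9.8752] = 1.6814

$1.68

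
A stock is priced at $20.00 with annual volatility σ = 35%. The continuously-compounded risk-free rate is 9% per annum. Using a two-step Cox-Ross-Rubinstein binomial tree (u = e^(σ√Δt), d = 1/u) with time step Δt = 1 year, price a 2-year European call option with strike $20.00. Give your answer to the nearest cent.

$5.03

CRR parameters: u = e^(σ√Δt) = e^(0.35·√1) = 1.4191, d = 1/u = 0.7047
Per-period rate: rΔt = 0.09·1 = 0.09, so R = e^0.09 = 1.0942
Risk-neutral probability p = (e^0.09 − 0.7047)/(1.4191 − 0.7047) = 0.3895/0.7144 = 0.5452
Terminal stock prices: S_uu = 40.28, S_ud = 20, S_dd = 9.932
Terminal payoffs (S − K): max(20.28, 0) = 20.28, max(0, 0) = 0, max(-10.07, 0) = 0
Node u (S = 28.38): V_u = e^(−0.09)·[0.5452·20.2751 + 0.4548·0.0000] = 10.1027
Node d (S = 14.09): V_d = e^(−0.09)·[0.5452·0.0000 + 0.4548·0.0000] = 0.0000
Node 0 (S = 20): V_0 = e^(−0.09)·[0.5452·10.1027 + 0.4548·0.0000] = 5.0340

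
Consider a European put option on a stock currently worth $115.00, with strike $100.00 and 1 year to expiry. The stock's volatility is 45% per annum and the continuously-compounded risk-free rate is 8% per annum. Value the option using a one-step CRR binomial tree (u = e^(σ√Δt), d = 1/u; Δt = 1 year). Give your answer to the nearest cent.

CRR parameters: u = e^(σ√Δt) = e^(0.45·√1) = 1.5683, d = 1/u = 0.6376
Per-period rate: rΔt = 0.08·1 = 0.08, so R = e^0.08 = 1.0833
Risk-neutral probability p = (e^0.08 − 0.6376)/(1.5683 − 0.6376) = 0.4457/0.9307 = 0.4789
Terminal stock prices: S_u = 180.4, S_d = 73.33
Terminal payoffs (K − S): max(-80.36, 0) = 0, max(26.67, 0) = 26.67
Node 0 (S = 115): V_0 = e^(−0.08)·[0.4789·0.0000 + 0.5211·26.6728] = 12.8318

$12.83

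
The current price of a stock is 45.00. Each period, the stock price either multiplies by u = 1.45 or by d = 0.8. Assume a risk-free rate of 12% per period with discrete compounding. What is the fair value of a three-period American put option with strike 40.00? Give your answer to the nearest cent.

2.30

Risk-neutral probability p = (1 + 0.12 − 0.8)/(1.45 − 0.8) = 0.3200/0.6500 = 0.4923
Terminal stock prices: S_uuu = 137.2, S_uud = 75.69, S_udd = 41.76, S_ddd = 23.04
Terminal payoffs (K − S): max(-97.19, 0) = 0, max(-35.69, 0) = 0, max(-1.76, 0) = 0, max(16.96, 0) = 16.96
Node uu (S = 94.61): continuation = 1/1.12·[0.4923·0.0000 + 0.5077·0.0000] = 0.0000; exercise value = 0.0000 ≤ continuation, so V_uu = 0.0000
Node ud (S = 52.2): continuation = 1/1.12·[0.4923·0.0000 + 0.5077·0.0000] = 0.0000; exercise value = 0.0000 ≤ continuation, so V_ud = 0.0000
Node dd (S = 28.8): continuation = 1/1.12·[0.4923·0.0000 + 0.5077·16.9600] = 7.6879; exercise value = 11.2000 > continuation, so V_dd = 11.2000 (exercise)
Node u (S = 65.25): continuation = 1/1.12·[0.4923·0.0000 + 0.5077·0.0000] = 0.0000; exercise value = 0.0000 ≤ continuation, so V_u = 0.0000
Node d (S = 36): continuation = 1/1.12·[0.4923·0.0000 + 0.5077·11.2000] = 5.0769; exercise value = 4.0000 ≤ continuation, so V_d = 5.0769
Node 0 (S = 45): continuation = 1/1.12·[0.4923·0.0000 + 0.5077·5.0769] = 2.3014; exercise value = 0.0000 ≤ continuation, so V_0 = 2.3014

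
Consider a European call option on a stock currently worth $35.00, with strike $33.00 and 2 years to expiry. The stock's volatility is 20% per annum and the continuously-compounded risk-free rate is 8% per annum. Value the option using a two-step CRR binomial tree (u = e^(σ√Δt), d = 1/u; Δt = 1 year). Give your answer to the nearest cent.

$7.84

CRR parameters: u = e^(σ√Δt) = e^(0.2·√1) = 1.2214, d = 1/u = 0.8187
Per-period rate: rΔt = 0.08·1 = 0.08, so R = e^0.08 = 1.0833
Risk-neutral probability p = (e^0.08 − 0.8187)/(1.2214 − 0.8187) = 0.2646/0.4027 = 0.6570
Terminal stock prices: S_uu = 52.21, S_ud = 35, S_dd = 23.46
Terminal payoffs (S − K): max(19.21, 0) = 19.21, max(2, 0) = 2, max(-9.539, 0) = 0
Node u (S = 42.75): V_u = e^(−0.08)·[0.6570·19.2139 + 0.3430·2.0000] = 12.2863
Node d (S = 28.66): V_d = e^(−0.08)·[0.6570·2.0000 + 0.3430·0.0000] = 1.2130
Node 0 (S = 35): V_0 = e^(−0.08)·[0.6570·12.2863 + 0.3430·1.2130] = 7.8355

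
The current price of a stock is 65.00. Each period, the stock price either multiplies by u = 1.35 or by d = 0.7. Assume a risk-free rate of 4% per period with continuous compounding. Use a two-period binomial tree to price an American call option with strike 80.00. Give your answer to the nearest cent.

Risk-neutral probability p = (e^0.04 − 0.7)/(1.35 − 0.7) = 0.3408/0.6500 = 0.5243
Terminal stock prices: S_uu = 118.5, S_ud = 61.42, S_dd = 31.85
Terminal payoffs (S − K): max(38.46, 0) = 38.46, max(-18.58, 0) = 0, max(-48.15, 0) = 0
Node u (S = 87.75): continuation = e^(−0.04)·[0.5243·38.4625 + 0.4757·0.0000] = 19.3761; exercise value = 7.7500 ≤ continuation, so V_u = 19.3761
Node d (S = 45.5): continuation = e^(−0.04)·[0.5243·0.0000 + 0.4757·0.0000] = 0.0000; exercise value = 0.0000 ≤ continuation, so V_d = 0.0000
Node 0 (S = 65): continuation = e^(−0.04)·[0.5243·19.3761 + 0.4757·0.0000] = 9.7610; exercise value = 0.0000 ≤ continuation, so V_0 = 9.7610

9.76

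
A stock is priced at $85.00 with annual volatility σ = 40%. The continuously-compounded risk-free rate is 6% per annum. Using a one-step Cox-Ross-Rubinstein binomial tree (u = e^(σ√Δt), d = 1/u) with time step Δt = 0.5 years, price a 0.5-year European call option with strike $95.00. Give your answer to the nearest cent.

CRR parameters: u = e^(σ√Δt) = e^(0.4·√0.5) = 1.3269, d = 1/u = 0.7536
Per-period rate: rΔt = 0.06·0.5 = 0.03, so R = e^0.03 = 1.0305
Risk-neutral probability p = (e^0.03 − 0.7536)/(1.3269 − 0.7536) = 0.2768/0.5733 = 0.4829
Terminal stock prices: S_u = 112.8, S_d = 64.06
Terminal payoffs (S − K): max(17.79, 0) = 17.79, max(-30.94, 0) = 0
Node 0 (S = 85): V_0 = e^(−0.03)·[0.4829·17.7862 + 0.5171·0.0000] = 8.3348

$8.33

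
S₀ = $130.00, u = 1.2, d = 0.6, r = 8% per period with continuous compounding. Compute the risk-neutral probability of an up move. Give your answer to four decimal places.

p = 0.8055

Risk-neutral probability p = (e^0.08 − 0.6)/(1.2 − 0.6) = 0.4833/0.6000 = 0.8055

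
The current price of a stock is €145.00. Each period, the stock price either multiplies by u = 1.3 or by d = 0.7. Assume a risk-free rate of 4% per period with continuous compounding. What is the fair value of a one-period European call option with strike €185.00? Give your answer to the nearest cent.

Risk-neutral probability p = (e^0.04 − 0.7)/(1.3 − 0.7) = 0.3408/0.6000 = 0.5680
Terminal stock prices: S_u = 188.5, S_d = 101.5
Terminal payoffs (S − K): max(3.5, 0) = 3.5, max(-83.5, 0) = 0
Node 0 (S = 145): V_0 = e^(−0.04)·[0.5680·3.5000 + 0.4320·0.0000] = 1.9101

€1.91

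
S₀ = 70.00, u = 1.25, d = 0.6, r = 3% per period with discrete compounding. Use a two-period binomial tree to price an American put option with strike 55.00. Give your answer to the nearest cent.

4.80

Risk-neutral probability p = (1 + 0.03 − 0.6)/(1.25 − 0.6) = 0.4300/0.6500 = 0.6615
Terminal stock prices: S_uu = 109.4, S_ud = 52.5, S_dd = 25.2
Terminal payoffs (K − S): max(-54.38, 0) = 0, max(2.5, 0) = 2.5, max(29.8, 0) = 29.8
Node u (S = 87.5): continuation = 1/1.03·[0.6615·0.0000 + 0.3385·2.5000] = 0.8215; exercise value = 0.0000 ≤ continuation, so V_u = 0.8215
Node d (S = 42): continuation = 1/1.03·[0.6615·2.5000 + 0.3385·29.8000] = 11.3981; exercise value = 13.0000 > continuation, so V_d = 13.0000 (exercise)
Node 0 (S = 70): continuation = 1/1.03·[0.6615·0.8215 + 0.3385·13.0000] = 4.7995; exercise value = 0.0000 ≤ continuation, so V_0 = 4.7995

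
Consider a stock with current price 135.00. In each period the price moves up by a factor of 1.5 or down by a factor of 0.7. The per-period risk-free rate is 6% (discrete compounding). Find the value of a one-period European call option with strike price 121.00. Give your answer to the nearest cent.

Risk-neutral probability p = (1 + 0.06 − 0.7)/(1.5 − 0.7) = 0.3600/0.8000 = 0.4500
Terminal stock prices: S_u = 202.5, S_d = 94.5
Terminal payoffs (S − K): max(81.5, 0) = 81.5, max(-26.5, 0) = 0
Node 0 (S = 135): V_0 = 1/1.06·[0.4500·81.5000 + 0.5500·0.0000] = 34.5991

34.60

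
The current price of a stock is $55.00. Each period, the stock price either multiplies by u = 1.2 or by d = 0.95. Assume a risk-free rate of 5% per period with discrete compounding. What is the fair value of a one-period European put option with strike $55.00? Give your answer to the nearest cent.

Risk-neutral probability p = (1 + 0.05 − 0.95)/(1.2 − 0.95) = 0.1000/0.2500 = 0.4000
Terminal stock prices: S_u = 66, S_d = 52.25
Terminal payoffs (K − S): max(-11, 0) = 0, max(2.75, 0) = 2.75
Node 0 (S = 55): V_0 = 1/1.05·[0.4000·0.0000 + 0.6000·2.7500] = 1.5714

$1.57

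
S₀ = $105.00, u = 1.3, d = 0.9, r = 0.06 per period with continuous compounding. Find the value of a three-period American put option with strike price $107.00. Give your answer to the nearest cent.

$7.01

Risk-neutral probability p = (e^0.06 − 0.9)/(1.3 − 0.9) = 0.1618/0.4000 = 0.4046
Terminal stock prices: S_uuu = 230.7, S_uud = 159.7, S_udd = 110.6, S_ddd = 76.55
Terminal payoffs (K − S): max(-123.7, 0) = 0, max(-52.71, 0) = 0, max(-3.565, 0) = 0, max(30.45, 0) = 30.45
Node uu (S = 177.5): continuation = e^(−0.06)·[0.4046·0.0000 + 0.5954·0.0000] = 0.0000; exercise value = 0.0000 ≤ continuation, so V_uu = 0.0000
Node ud (S = 122.9): continuation = e^(−0.06)·[0.4046·0.0000 + 0.5954·0.0000] = 0.0000; exercise value = 0.0000 ≤ continuation, so V_ud = 0.0000
Node dd (S = 85.05): continuation = e^(−0.06)·[0.4046·0.0000 + 0.5954·30.4550] = 17.0772; exercise value = 21.9500 > continuation, so V_dd = 21.9500 (exercise)
Node u (S = 136.5): continuation = e^(−0.06)·[0.4046·0.0000 + 0.5954·0.0000] = 0.0000; exercise value = 0.0000 ≤ continuation, so V_u = 0.0000
Node d (S = 94.5): continuation = e^(−0.06)·[0.4046·0.0000 + 0.5954·21.9500] = 12.3081; exercise value = 12.5000 > continuation, so V_d = 12.5000 (exercise)
Node 0 (S = 105): continuation = e^(−0.06)·[0.4046·0.0000 + 0.5954·12.5000] = 7.0092; exercise value = 2.0000 ≤ continuation, so V_0 = 7.0092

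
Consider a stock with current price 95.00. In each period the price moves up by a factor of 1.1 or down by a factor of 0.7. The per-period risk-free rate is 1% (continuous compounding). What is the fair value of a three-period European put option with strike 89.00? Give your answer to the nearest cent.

8.29

Risk-neutral probability p = (e^0.01 − 0.7)/(1.1 − 0.7) = 0.3101/0.4000 = 0.7751
Terminal stock prices: S_uuu = 126.4, S_uud = 80.47, S_udd = 51.2, S_ddd = 32.58
Terminal payoffs (K − S): max(-37.45, 0) = 0, max(8.535, 0) = 8.535, max(37.8, 0) = 37.8, max(56.42, 0) = 56.42
Node uu (S = 115): V_uu = e^(−0.01)·[0.7751·0.0000 + 0.2249·8.5350] = 1.9002
Node ud (S = 73.15): V_ud = e^(−0.01)·[0.7751·8.5350 + 0.2249·37.7950] = 14.9644
Node dd (S = 46.55): V_dd = e^(−0.01)·[0.7751·37.7950 + 0.2249·56.4150] = 41.5644
Node u (S = 104.5): V_u = e^(−0.01)·[0.7751·1.9002 + 0.2249·14.9644] = 4.7899
Node d (S = 66.5): V_d = e^(−0.01)·[0.7751·14.9644 + 0.2249·41.5644] = 20.7377
Node 0 (S = 95): V_0 = e^(−0.01)·[0.7751·4.7899 + 0.2249·20.7377] = 8.2928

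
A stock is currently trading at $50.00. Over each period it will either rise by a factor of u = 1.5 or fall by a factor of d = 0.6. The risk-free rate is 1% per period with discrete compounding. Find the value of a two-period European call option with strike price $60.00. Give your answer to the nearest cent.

$10.68

Risk-neutral probability p = (1 + 0.01 − 0.6)/(1.5 − 0.6) = 0.4100/0.9000 = 0.4556
Terminal stock prices: S_uu = 112.5, S_ud = 45, S_dd = 18
Terminal payoffs (S − K): max(52.5, 0) = 52.5, max(-15, 0) = 0, max(-42, 0) = 0
Node u (S = 75): V_u = 1/1.01·[0.4556·52.5000 + 0.5444·0.0000] = 23.6799
Node d (S = 30): V_d = 1/1.01·[0.4556·0.0000 + 0.5444·0.0000] = 0.0000
Node 0 (S = 50): V_0 = 1/1.01·[0.4556·23.6799 + 0.5444·0.0000] = 10.6807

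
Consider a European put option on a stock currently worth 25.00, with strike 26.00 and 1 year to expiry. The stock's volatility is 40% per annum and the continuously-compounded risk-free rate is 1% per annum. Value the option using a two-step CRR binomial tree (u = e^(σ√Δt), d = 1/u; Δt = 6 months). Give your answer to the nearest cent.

4.17

CRR parameters: u = e^(σ√Δt) = e^(0.4·√0.5) = 1.3269, d = 1/u = 0.7536
Per-period rate: rΔt = 0.01·0.5 = 0.005, so R = e^0.005 = 1.0050
Risk-neutral probability p = (e^0.005 − 0.7536)/(1.3269 − 0.7536) = 0.2514/0.5733 = 0.4385
Terminal stock prices: S_uu = 44.02, S_ud = 25, S_dd = 14.2
Terminal payoffs (K − S): max(-18.02, 0) = 0, max(1, 0) = 1, max(11.8, 0) = 11.8
Node u (S = 33.17): V_u = e^(−0.005)·[0.4385·0.0000 + 0.5615·1.0000] = 0.5587
Node d (S = 18.84): V_d = e^(−0.005)·[0.4385·1.0000 + 0.5615·11.8007] = 7.0294
Node 0 (S = 25): V_0 = e^(−0.005)·[0.4385·0.5587 + 0.5615·7.0294] = 4.1711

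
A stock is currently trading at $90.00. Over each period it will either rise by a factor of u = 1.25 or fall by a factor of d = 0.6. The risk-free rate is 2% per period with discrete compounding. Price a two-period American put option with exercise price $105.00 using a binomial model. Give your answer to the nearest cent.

$25.93

Risk-neutral probability p = (1 + 0.02 − 0.6)/(1.25 − 0.6) = 0.4200/0.6500 = 0.6462
Terminal stock prices: S_uu = 140.6, S_ud = 67.5, S_dd = 32.4
Terminal payoffs (K − S): max(-35.62, 0) = 0, max(37.5, 0) = 37.5, max(72.6, 0) = 72.6
Node u (S = 112.5): continuation = 1/1.02·[0.6462·0.0000 + 0.3538·37.5000] = 13.0090; exercise value = 0.0000 ≤ continuation, so V_u = 13.0090
Node d (S = 54): continuation = 1/1.02·[0.6462·37.5000 + 0.3538·72.6000] = 48.9412; exercise value = 51.0000 > continuation, so V_d = 51.0000 (exercise)
Node 0 (S = 90): continuation = 1/1.02·[0.6462·13.0090 + 0.3538·51.0000] = 25.9333; exercise value = 15.0000 ≤ continuation, so V_0 = 25.9333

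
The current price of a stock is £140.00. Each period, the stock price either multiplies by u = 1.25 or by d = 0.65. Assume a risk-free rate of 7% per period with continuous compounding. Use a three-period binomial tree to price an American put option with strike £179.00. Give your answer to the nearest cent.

Risk-neutral probability p = (e^0.07 − 0.65)/(1.25 − 0.65) = 0.4225/0.6000 = 0.7042
Terminal stock prices: S_uuu = 273.4, S_uud = 142.2, S_udd = 73.94, S_ddd = 38.45
Terminal payoffs (K − S): max(-94.44, 0) = 0, max(36.81, 0) = 36.81, max(105.1, 0) = 105.1, max(140.6, 0) = 140.6
Node uu (S = 218.8): continuation = e^(−0.07)·[0.7042·0.0000 + 0.2958·36.8125] = 10.1536; exercise value = 0.0000 ≤ continuation, so V_uu = 10.1536
Node ud (S = 113.8): continuation = e^(−0.07)·[0.7042·36.8125 + 0.2958·105.0625] = 53.1485; exercise value = 65.2500 > continuation, so V_ud = 65.2500 (exercise)
Node dd (S = 59.15): continuation = e^(−0.07)·[0.7042·105.0625 + 0.2958·140.5525] = 107.7485; exercise value = 119.8500 > continuation, so V_dd = 119.8500 (exercise)
Node u (S = 175): continuation = e^(−0.07)·[0.7042·10.1536 + 0.2958·65.2500] = 24.6639; exercise value = 4.0000 ≤ continuation, so V_u = 24.6639
Node d (S = 91): continuation = e^(−0.07)·[0.7042·65.2500 + 0.2958·119.8500] = 75.8985; exercise value = 88.0000 > continuation, so V_d = 88.0000 (exercise)
Node 0 (S = 140): continuation = e^(−0.07)·[0.7042·24.6639 + 0.2958·88.0000] = 40.4659; exercise value = 39.0000 ≤ continuation, so V_0 = 40.4659

£40.47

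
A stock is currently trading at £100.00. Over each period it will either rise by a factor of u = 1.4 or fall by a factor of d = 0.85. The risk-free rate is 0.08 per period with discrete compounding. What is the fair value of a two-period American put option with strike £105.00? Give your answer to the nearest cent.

Risk-neutral probability p = (1 + 0.08 − 0.85)/(1.4 − 0.85) = 0.2300/0.5500 = 0.4182
Terminal stock prices: S_uu = 196, S_ud = 119, S_dd = 72.25
Terminal payoffs (K − S): max(-91, 0) = 0, max(-14, 0) = 0, max(32.75, 0) = 32.75
Node u (S = 140): continuation = 1/1.08·[0.4182·0.0000 + 0.5818·0.0000] = 0.0000; exercise value = 0.0000 ≤ continuation, so V_u = 0.0000
Node d (S = 85): continuation = 1/1.08·[0.4182·0.0000 + 0.5818·32.7500] = 17.6431; exercise value = 20.0000 > continuation, so V_d = 20.0000 (exercise)
Node 0 (S = 100): continuation = 1/1.08·[0.4182·0.0000 + 0.5818·20.0000] = 10.7744; exercise value = 5.0000 ≤ continuation, so V_0 = 10.7744

£10.77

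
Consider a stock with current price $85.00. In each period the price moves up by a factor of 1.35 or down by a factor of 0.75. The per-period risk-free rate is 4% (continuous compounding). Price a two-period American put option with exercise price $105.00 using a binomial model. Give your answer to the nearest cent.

$24.79

Risk-neutral probability p = (e^0.04 − 0.75)/(1.35 − 0.75) = 0.2908/0.6000 = 0.4847
Terminal stock prices: S_uu = 154.9, S_ud = 86.06, S_dd = 47.81
Terminal payoffs (K − S): max(-49.91, 0) = 0, max(18.94, 0) = 18.94, max(57.19, 0) = 57.19
Node u (S = 114.8): continuation = e^(−0.04)·[0.4847·0.0000 + 0.5153·18.9375] = 9.3761; exercise value = 0.0000 ≤ continuation, so V_u = 9.3761
Node d (S = 63.75): continuation = e^(−0.04)·[0.4847·18.9375 + 0.5153·57.1875] = 37.1329; exercise value = 41.2500 > continuation, so V_d = 41.2500 (exercise)
Node 0 (S = 85): continuation = e^(−0.04)·[0.4847·9.3761 + 0.5153·41.2500] = 24.7895; exercise value = 20.0000 ≤ continuation, so V_0 = 24.7895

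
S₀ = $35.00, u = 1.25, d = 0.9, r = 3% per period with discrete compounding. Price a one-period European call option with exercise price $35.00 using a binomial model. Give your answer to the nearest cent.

Risk-neutral probability p = (1 + 0.03 − 0.9)/(1.25 − 0.9) = 0.1300/0.3500 = 0.3714
Terminal stock prices: S_u = 43.75, S_d = 31.5
Terminal payoffs (S − K): max(8.75, 0) = 8.75, max(-3.5, 0) = 0
Node 0 (S = 35): V_0 = 1/1.03·[0.3714·8.7500 + 0.6286·0.0000] = 3.1553

$3.16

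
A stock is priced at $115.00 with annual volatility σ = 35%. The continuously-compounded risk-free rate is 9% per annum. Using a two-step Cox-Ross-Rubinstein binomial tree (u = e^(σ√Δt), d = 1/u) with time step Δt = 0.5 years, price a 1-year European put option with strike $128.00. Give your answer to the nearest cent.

$17.58

CRR parameters: u = e^(σ√Δt) = e^(0.35·√0.5) = 1.2808, d = 1/u = 0.7808
Per-period rate: rΔt = 0.09·0.5 = 0.045, so R = e^0.045 = 1.0460
Risk-neutral probability p = (e^0.045 − 0.7808)/(1.2808 − 0.7808) = 0.2653/0.5000 = 0.5305
Terminal stock prices: S_uu = 188.7, S_ud = 115, S_dd = 70.1
Terminal payoffs (K − S): max(-60.65, 0) = 0, max(13, 0) = 13, max(57.9, 0) = 57.9
Node u (S = 147.3): V_u = e^(−0.045)·[0.5305·0.0000 + 0.4695·13.0000] = 5.8351
Node d (S = 89.79): V_d = e^(−0.045)·[0.5305·13.0000 + 0.4695·57.8976] = 32.5803
Node 0 (S = 115): V_0 = e^(−0.045)·[0.5305·5.8351 + 0.4695·32.5803] = 17.5829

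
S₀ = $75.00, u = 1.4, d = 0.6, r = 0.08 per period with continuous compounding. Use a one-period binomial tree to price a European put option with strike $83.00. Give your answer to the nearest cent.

Risk-neutral probability p = (e^0.08 − 0.6)/(1.4 − 0.6) = 0.4833/0.8000 = 0.6041
Terminal stock prices: S_u = 105, S_d = 45
Terminal payoffs (K − S): max(-22, 0) = 0, max(38, 0) = 38
Node 0 (S = 75): V_0 = e^(−0.08)·[0.6041·0.0000 + 0.3959·38.0000] = 13.8872

$13.89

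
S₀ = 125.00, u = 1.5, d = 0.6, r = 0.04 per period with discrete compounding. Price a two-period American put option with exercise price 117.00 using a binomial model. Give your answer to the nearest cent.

21.68

Risk-neutral probability p = (1 + 0.04 − 0.6)/(1.5 − 0.6) = 0.4400/0.9000 = 0.4889
Terminal stock prices: S_uu = 281.2, S_ud = 112.5, S_dd = 45
Terminal payoffs (K − S): max(-164.2, 0) = 0, max(4.5, 0) = 4.5, max(72, 0) = 72
Node u (S = 187.5): continuation = 1/1.04·[0.4889·0.0000 + 0.5111·4.5000] = 2.2115; exercise value = 0.0000 ≤ continuation, so V_u = 2.2115
Node d (S = 75): continuation = 1/1.04·[0.4889·4.5000 + 0.5111·72.0000] = 37.5000; exercise value = 42.0000 > continuation, so V_d = 42.0000 (exercise)
Node 0 (S = 125): continuation = 1/1.04·[0.4889·2.2115 + 0.5111·42.0000] = 21.6806; exercise value = 0.0000 ≤ continuation, so V_0 = 21.6806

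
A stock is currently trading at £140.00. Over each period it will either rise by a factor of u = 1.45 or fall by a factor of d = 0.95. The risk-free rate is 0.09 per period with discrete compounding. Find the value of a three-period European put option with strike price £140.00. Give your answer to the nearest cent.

Risk-neutral probability p = (1 + 0.09 − 0.95)/(1.45 − 0.95) = 0.1400/0.5000 = 0.2800
Terminal stock prices: S_uuu = 426.8, S_uud = 279.6, S_udd = 183.2, S_ddd = 120
Terminal payoffs (K − S): max(-286.8, 0) = 0, max(-139.6, 0) = 0, max(-43.21, 0) = 0, max(19.97, 0) = 19.97
Node uu (S = 294.4): V_uu = 1/1.09·[0.2800·0.0000 + 0.7200·0.0000] = 0.0000
Node ud (S = 192.8): V_ud = 1/1.09·[0.2800·0.0000 + 0.7200·0.0000] = 0.0000
Node dd (S = 126.3): V_dd = 1/1.09·[0.2800·0.0000 + 0.7200·19.9675] = 13.1895
Node u (S = 203): V_u = 1/1.09·[0.2800·0.0000 + 0.7200·0.0000] = 0.0000
Node d (S = 133): V_d = 1/1.09·[0.2800·0.0000 + 0.7200·13.1895] = 8.7124
Node 0 (S = 140): V_0 = 1/1.09·[0.2800·0.0000 + 0.7200·8.7124] = 5.7550

£5.75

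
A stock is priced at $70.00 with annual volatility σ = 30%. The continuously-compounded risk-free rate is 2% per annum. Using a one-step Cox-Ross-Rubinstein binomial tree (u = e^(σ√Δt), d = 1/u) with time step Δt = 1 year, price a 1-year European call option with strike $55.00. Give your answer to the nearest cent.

CRR parameters: u = e^(σ√Δt) = e^(0.3·√1) = 1.3499, d = 1/u = 0.7408
Per-period rate: rΔt = 0.02·1 = 0.02, so R = e^0.02 = 1.0202
Risk-neutral probability p = (e^0.02 − 0.7408)/(1.3499 − 0.7408) = 0.2794/0.6090 = 0.4587
Terminal stock prices: S_u = 94.49, S_d = 51.86
Terminal payoffs (S − K): max(39.49, 0) = 39.49, max(-3.143, 0) = 0
Node 0 (S = 70): V_0 = e^(−0.02)·[0.4587·39.4901 + 0.5413·0.0000] = 17.7565

$17.76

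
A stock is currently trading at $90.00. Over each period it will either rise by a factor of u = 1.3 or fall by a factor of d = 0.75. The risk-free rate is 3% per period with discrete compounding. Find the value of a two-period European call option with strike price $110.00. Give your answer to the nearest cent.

$10.28

Risk-neutral probability p = (1 + 0.03 − 0.75)/(1.3 − 0.75) = 0.2800/0.5500 = 0.5091
Terminal stock prices: S_uu = 152.1, S_ud = 87.75, S_dd = 50.62
Terminal payoffs (S − K): max(42.1, 0) = 42.1, max(-22.25, 0) = 0, max(-59.38, 0) = 0
Node u (S = 117): V_u = 1/1.03·[0.5091·42.1000 + 0.4909·0.0000] = 20.8085
Node d (S = 67.5): V_d = 1/1.03·[0.5091·0.0000 + 0.4909·0.0000] = 0.0000
Node 0 (S = 90): V_0 = 1/1.03·[0.5091·20.8085 + 0.4909·0.0000] = 10.2849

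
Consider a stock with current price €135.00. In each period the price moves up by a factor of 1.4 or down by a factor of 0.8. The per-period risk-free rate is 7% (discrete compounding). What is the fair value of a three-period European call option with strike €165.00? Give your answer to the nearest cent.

€28.01

Risk-neutral probability p = (1 + 0.07 − 0.8)/(1.4 − 0.8) = 0.2700/0.6000 = 0.4500
Terminal stock prices: S_uuu = 370.4, S_uud = 211.7, S_udd = 121, S_ddd = 69.12
Terminal payoffs (S − K): max(205.4, 0) = 205.4, max(46.68, 0) = 46.68, max(-44.04, 0) = 0, max(-95.88, 0) = 0
Node uu (S = 264.6): V_uu = 1/1.07·[0.4500·205.4400 + 0.5500·46.6800] = 110.3944
Node ud (S = 151.2): V_ud = 1/1.07·[0.4500·46.6800 + 0.5500·0.0000] = 19.6318
Node dd (S = 86.4): V_dd = 1/1.07·[0.4500·0.0000 + 0.5500·0.0000] = 0.0000
Node u (S = 189): V_u = 1/1.07·[0.4500·110.3944 + 0.5500·19.6318] = 56.5186
Node d (S = 108): V_d = 1/1.07·[0.4500·19.6318 + 0.5500·0.0000] = 8.2564
Node 0 (S = 135): V_0 = 1/1.07·[0.4500·56.5186 + 0.5500·8.2564] = 28.0134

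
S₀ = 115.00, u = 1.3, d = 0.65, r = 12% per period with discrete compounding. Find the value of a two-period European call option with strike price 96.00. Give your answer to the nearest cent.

Risk-neutral probability p = (1 + 0.12 − 0.65)/(1.3 − 0.65) = 0.4700/0.6500 = 0.7231
Terminal stock prices: S_uu = 194.4, S_ud = 97.17, S_dd = 48.59
Terminal payoffs (S − K): max(98.35, 0) = 98.35, max(1.175, 0) = 1.175, max(-47.41, 0) = 0
Node u (S = 149.5): V_u = 1/1.12·[0.7231·98.3500 + 0.2769·1.1750] = 63.7857
Node d (S = 74.75): V_d = 1/1.12·[0.7231·1.1750 + 0.2769·0.0000] = 0.7586
Node 0 (S = 115): V_0 = 1/1.12·[0.7231·63.7857 + 0.2769·0.7586] = 41.3679

41.37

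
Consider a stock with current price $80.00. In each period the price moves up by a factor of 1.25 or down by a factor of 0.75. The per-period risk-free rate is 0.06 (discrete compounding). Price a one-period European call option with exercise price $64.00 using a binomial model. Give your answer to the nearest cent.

$21.06

Risk-neutral probability p = (1 + 0.06 − 0.75)/(1.25 − 0.75) = 0.3100/0.5000 = 0.6200
Terminal stock prices: S_u = 100, S_d = 60
Terminal payoffs (S − K): max(36, 0) = 36, max(-4, 0) = 0
Node 0 (S = 80): V_0 = 1/1.06·[0.6200·36.0000 + 0.3800·0.0000] = 21.0566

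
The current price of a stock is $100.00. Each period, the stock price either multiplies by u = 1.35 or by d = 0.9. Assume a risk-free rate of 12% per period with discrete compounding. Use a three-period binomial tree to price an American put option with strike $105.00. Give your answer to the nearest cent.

Risk-neutral probability p = (1 + 0.12 − 0.9)/(1.35 − 0.9) = 0.2200/0.4500 = 0.4889
Terminal stock prices: S_uuu = 246, S_uud = 164, S_udd = 109.4, S_ddd = 72.9
Terminal payoffs (K − S): max(-141, 0) = 0, max(-59.03, 0) = 0, max(-4.35, 0) = 0, max(32.1, 0) = 32.1
Node uu (S = 182.3): continuation = 1/1.12·[0.4889·0.0000 + 0.5111·0.0000] = 0.0000; exercise value = 0.0000 ≤ continuation, so V_uu = 0.0000
Node ud (S = 121.5): continuation = 1/1.12·[0.4889·0.0000 + 0.5111·0.0000] = 0.0000; exercise value = 0.0000 ≤ continuation, so V_ud = 0.0000
Node dd (S = 81): continuation = 1/1.12·[0.4889·0.0000 + 0.5111·32.1000] = 14.6488; exercise value = 24.0000 > continuation, so V_dd = 24.0000 (exercise)
Node u (S = 135): continuation = 1/1.12·[0.4889·0.0000 + 0.5111·0.0000] = 0.0000; exercise value = 0.0000 ≤ continuation, so V_u = 0.0000
Node d (S = 90): continuation = 1/1.12·[0.4889·0.0000 + 0.5111·24.0000] = 10.9524; exercise value = 15.0000 > continuation, so V_d = 15.0000 (exercise)
Node 0 (S = 100): continuation = 1/1.12·[0.4889·0.0000 + 0.5111·15.0000] = 6.8452; exercise value = 5.0000 ≤ continuation, so V_0 = 6.8452

$6.85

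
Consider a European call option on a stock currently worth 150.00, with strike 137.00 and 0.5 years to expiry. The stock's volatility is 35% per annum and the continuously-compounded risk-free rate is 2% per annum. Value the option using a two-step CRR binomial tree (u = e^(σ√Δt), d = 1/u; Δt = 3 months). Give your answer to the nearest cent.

CRR parameters: u = e^(σ√Δt) = e^(0.35·√0.25) = 1.1912, d = 1/u = 0.8395
Per-period rate: rΔt = 0.02·0.25 = 0.005, so R = e^0.005 = 1.0050
Risk-neutral probability p = (e^0.005 − 0.8395)/(1.1912 − 0.8395) = 0.1656/0.3518 = 0.4706
Terminal stock prices: S_uu = 212.9, S_ud = 150, S_dd = 105.7
Terminal payoffs (S − K): max(75.86, 0) = 75.86, max(13, 0) = 13, max(-31.3, 0) = 0
Node u (S = 178.7): V_u = e^(−0.005)·[0.4706·75.8601 + 0.5294·13.0000] = 42.3702
Node d (S = 125.9): V_d = e^(−0.005)·[0.4706·13.0000 + 0.5294·0.0000] = 6.0874
Node 0 (S = 150): V_0 = e^(−0.005)·[0.4706·42.3702 + 0.5294·6.0874] = 23.0469

23.05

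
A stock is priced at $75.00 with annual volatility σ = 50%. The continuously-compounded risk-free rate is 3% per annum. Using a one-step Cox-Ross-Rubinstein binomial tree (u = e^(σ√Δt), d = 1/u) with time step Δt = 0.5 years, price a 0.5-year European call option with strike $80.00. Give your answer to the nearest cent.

$11.45

CRR parameters: u = e^(σ√Δt) = e^(0.5·√0.5) = 1.4241, d = 1/u = 0.7022
Per-period rate: rΔt = 0.03·0.5 = 0.015, so R = e^0.015 = 1.0151
Risk-neutral probability p = (e^0.015 − 0.7022)/(1.4241 − 0.7022) = 0.3129/0.7219 = 0.4335
Terminal stock prices: S_u = 106.8, S_d = 52.66
Terminal payoffs (S − K): max(26.81, 0) = 26.81, max(-27.34, 0) = 0
Node 0 (S = 75): V_0 = e^(−0.015)·[0.4335·26.8089 + 0.5665·0.0000] = 11.4475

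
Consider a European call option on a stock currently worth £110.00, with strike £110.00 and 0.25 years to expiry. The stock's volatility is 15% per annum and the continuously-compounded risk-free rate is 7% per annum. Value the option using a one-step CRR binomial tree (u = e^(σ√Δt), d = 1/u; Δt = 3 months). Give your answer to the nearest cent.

CRR parameters: u = e^(σ√Δt) = e^(0.15·√0.25) = 1.0779, d = 1/u = 0.9277
Per-period rate: rΔt = 0.07·0.25 = 0.0175, so R = e^0.0175 = 1.0177
Risk-neutral probability p = (e^0.0175 − 0.9277)/(1.0779 − 0.9277) = 0.0899/0.1501 = 0.5988
Terminal stock prices: S_u = 118.6, S_d = 102.1
Terminal payoffs (S − K): max(8.567, 0) = 8.567, max(-7.948, 0) = 0
Node 0 (S = 110): V_0 = e^(−0.0175)·[0.5988·8.5673 + 0.4012·0.0000] = 5.0414

£5.04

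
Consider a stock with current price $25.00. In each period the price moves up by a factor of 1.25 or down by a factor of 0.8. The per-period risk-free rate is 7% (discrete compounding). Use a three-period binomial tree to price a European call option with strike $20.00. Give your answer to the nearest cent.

Risk-neutral probability p = (1 + 0.07 − 0.8)/(1.25 − 0.8) = 0.2700/0.4500 = 0.6000
Terminal stock prices: S_uuu = 48.83, S_uud = 31.25, S_udd = 20, S_ddd = 12.8
Terminal payoffs (S − K): max(28.83, 0) = 28.83, max(11.25, 0) = 11.25, max(0, 0) = 0, max(-7.2, 0) = 0
Node uu (S = 39.06): V_uu = 1/1.07·[0.6000·28.8281 + 0.4000·11.2500] = 20.3709
Node ud (S = 25): V_ud = 1/1.07·[0.6000·11.2500 + 0.4000·0.0000] = 6.3084
Node dd (S = 16): V_dd = 1/1.07·[0.6000·0.0000 + 0.4000·0.0000] = 0.0000
Node u (S = 31.25): V_u = 1/1.07·[0.6000·20.3709 + 0.4000·6.3084] = 13.7812
Node d (S = 20): V_d = 1/1.07·[0.6000·6.3084 + 0.4000·0.0000] = 3.5374
Node 0 (S = 25): V_0 = 1/1.07·[0.6000·13.7812 + 0.4000·3.5374] = 9.0502

$9.05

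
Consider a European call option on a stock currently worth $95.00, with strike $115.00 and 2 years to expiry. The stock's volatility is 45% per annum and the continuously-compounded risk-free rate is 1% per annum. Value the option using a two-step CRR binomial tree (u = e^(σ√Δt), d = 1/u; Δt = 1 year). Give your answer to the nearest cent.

$18.62

CRR parameters: u = e^(σ√Δt) = e^(0.45·√1) = 1.5683, d = 1/u = 0.6376
Per-period rate: rΔt = 0.01·1 = 0.01, so R = e^0.01 = 1.0101
Risk-neutral probability p = (e^0.01 − 0.6376)/(1.5683 − 0.6376) = 0.3724/0.9307 = 0.4002
Terminal stock prices: S_uu = 233.7, S_ud = 95, S_dd = 38.62
Terminal payoffs (S − K): max(118.7, 0) = 118.7, max(-20, 0) = 0, max(-76.38, 0) = 0
Node u (S = 149): V_u = e^(−0.01)·[0.4002·118.6623 + 0.5998·0.0000] = 47.0114
Node d (S = 60.57): V_d = e^(−0.01)·[0.4002·0.0000 + 0.5998·0.0000] = 0.0000
Node 0 (S = 95): V_0 = e^(−0.01)·[0.4002·47.0114 + 0.5998·0.0000] = 18.6249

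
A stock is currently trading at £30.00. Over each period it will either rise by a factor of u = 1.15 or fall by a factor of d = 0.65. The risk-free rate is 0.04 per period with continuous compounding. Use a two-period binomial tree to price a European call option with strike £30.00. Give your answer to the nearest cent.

Risk-neutral probability p = (e^0.04 − 0.65)/(1.15 − 0.65) = 0.3908/0.5000 = 0.7816
Terminal stock prices: S_uu = 39.67, S_ud = 22.43, S_dd = 12.68
Terminal payoffs (S − K): max(9.675, 0) = 9.675, max(-7.575, 0) = 0, max(-17.32, 0) = 0
Node u (S = 34.5): V_u = e^(−0.04)·[0.7816·9.6750 + 0.2184·0.0000] = 7.2657
Node d (S = 19.5): V_d = e^(−0.04)·[0.7816·0.0000 + 0.2184·0.0000] = 0.0000
Node 0 (S = 30): V_0 = e^(−0.04)·[0.7816·7.2657 + 0.2184·0.0000] = 5.4563

£5.46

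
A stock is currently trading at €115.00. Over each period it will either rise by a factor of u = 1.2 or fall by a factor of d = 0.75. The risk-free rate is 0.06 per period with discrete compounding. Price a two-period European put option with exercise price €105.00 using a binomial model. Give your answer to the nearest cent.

Risk-neutral probability p = (1 + 0.06 − 0.75)/(1.2 − 0.75) = 0.3100/0.4500 = 0.6889
Terminal stock prices: S_uu = 165.6, S_ud = 103.5, S_dd = 64.69
Terminal payoffs (K − S): max(-60.6, 0) = 0, max(1.5, 0) = 1.5, max(40.31, 0) = 40.31
Node u (S = 138): V_u = 1/1.06·[0.6889·0.0000 + 0.3111·1.5000] = 0.4403
Node d (S = 86.25): V_d = 1/1.06·[0.6889·1.5000 + 0.3111·40.3125] = 12.8066
Node 0 (S = 115): V_0 = 1/1.06·[0.6889·0.4403 + 0.3111·12.8066] = 4.0449

€4.04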